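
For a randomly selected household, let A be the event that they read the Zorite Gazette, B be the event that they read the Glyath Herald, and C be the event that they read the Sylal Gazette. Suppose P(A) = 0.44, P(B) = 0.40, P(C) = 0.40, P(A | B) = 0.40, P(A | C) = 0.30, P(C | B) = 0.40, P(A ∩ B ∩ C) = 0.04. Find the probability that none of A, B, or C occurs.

P(A ∩ B) = P(B)·P(A|B) = 0.40 × 0.40 = 0.16
P(A ∩ C) = P(C)·P(A|C) = 0.40 × 0.30 = 0.12
P(B ∩ C) = P(B)·P(C|B) = 0.40 × 0.40 = 0.16
P(A ∪ B ∪ C) = 0.44 + 0.40 + 0.40 − 0.16 − 0.12 − 0.16 + 0.04 = 0.84
P(none) = 1 − 0.84 = 0.16

0.16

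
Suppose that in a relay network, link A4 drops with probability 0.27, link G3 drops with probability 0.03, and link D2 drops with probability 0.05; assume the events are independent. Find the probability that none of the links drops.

0.672695

Independence gives P(none) = ∏(1 − pᵢ).
P(none) = (1 − 0.27) × (1 − 0.03) × (1 − 0.05) = 0.73 × 0.97 × 0.95 = 0.672695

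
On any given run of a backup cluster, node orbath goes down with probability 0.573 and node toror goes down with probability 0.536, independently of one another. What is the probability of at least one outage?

0.801872

Independence gives P(none) = ∏(1 − pᵢ).
P(none) = (1 − 0.573) × (1 − 0.536) = 0.427 × 0.464 = 0.198128
P(at least one) = 1 − 0.198128 = 0.801872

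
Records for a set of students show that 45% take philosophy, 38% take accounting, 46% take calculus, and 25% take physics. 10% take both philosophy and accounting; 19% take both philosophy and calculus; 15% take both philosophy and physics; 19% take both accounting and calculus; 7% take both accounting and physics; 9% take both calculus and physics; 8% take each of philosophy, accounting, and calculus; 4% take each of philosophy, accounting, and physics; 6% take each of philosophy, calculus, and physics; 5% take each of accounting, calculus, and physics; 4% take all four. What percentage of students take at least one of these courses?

94%

P(union) = 45 + 38 + 46 + 25 − 10 − 19 − 15 − 19 − 7 − 9 + 8 + 4 + 6 + 5 − 4 = 94%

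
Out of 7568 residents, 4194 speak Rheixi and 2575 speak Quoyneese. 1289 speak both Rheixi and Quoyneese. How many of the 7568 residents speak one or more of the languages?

5480

Apply inclusion-exclusion:
|union| = 4194 + 2575 − 1289 = 5480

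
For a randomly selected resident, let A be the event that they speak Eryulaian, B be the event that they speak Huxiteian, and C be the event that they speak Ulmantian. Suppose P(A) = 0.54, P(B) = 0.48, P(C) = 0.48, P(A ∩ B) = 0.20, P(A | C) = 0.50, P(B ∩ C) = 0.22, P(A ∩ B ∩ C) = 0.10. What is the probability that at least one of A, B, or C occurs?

0.94

P(A ∩ C) = P(C)·P(A|C) = 0.48 × 0.50 = 0.24
Apply inclusion-exclusion:
P(A ∪ B ∪ C) = 0.54 + 0.48 + 0.48 − 0.20 − 0.24 − 0.22 + 0.10 = 0.94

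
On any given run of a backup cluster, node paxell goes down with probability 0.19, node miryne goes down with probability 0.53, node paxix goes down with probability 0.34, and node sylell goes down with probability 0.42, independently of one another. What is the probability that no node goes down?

P(none) = (1 − 0.19) × (1 − 0.53) × (1 − 0.34) × (1 − 0.42) = 0.81 × 0.47 × 0.66 × 0.58 = 0.14573196

0.14573196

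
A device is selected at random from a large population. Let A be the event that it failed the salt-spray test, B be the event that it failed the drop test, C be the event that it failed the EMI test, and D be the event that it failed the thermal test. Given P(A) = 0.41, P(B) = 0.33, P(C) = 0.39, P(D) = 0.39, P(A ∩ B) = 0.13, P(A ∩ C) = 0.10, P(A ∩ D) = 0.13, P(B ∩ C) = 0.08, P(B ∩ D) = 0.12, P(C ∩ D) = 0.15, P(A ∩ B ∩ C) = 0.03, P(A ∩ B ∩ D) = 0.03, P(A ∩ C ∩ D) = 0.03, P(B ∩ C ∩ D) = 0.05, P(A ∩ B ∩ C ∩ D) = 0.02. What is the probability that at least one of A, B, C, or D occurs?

0.93

Apply inclusion-exclusion:
P(A ∪ B ∪ C ∪ D) = 0.41 + 0.33 + 0.39 + 0.39 − 0.13 − 0.10 − 0.13 − 0.08 − 0.12 − 0.15 + 0.03 + 0.03 + 0.03 + 0.05 − 0.02 = 0.93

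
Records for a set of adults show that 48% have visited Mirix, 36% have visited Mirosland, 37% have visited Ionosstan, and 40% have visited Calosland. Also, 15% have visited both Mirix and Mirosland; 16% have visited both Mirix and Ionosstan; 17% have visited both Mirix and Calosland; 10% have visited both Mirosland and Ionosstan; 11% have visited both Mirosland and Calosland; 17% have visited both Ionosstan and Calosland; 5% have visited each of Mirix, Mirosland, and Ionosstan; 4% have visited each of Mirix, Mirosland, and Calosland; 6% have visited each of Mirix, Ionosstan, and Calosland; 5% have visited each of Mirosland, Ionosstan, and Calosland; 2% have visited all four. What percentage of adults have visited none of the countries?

7%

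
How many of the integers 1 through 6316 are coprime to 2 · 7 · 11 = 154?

2461

floor(6316/2) + floor(6316/7) + floor(6316/11) − floor(6316/14) − floor(6316/22) − floor(6316/77) + floor(6316/154) = 3158 + 902 + 574 − 451 − 287 − 82 + 41 = 3855
6316 − 3855 = 2461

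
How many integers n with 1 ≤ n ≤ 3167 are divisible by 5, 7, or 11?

Inclusion–exclusion gives
⌊3167/5⌋ + ⌊3167/7⌋ + ⌊3167/11⌋ − ⌊3167/35⌋ − ⌊3167/55⌋ − ⌊3167/77⌋ + ⌊3167/385⌋ = 633 + 452 + 287 − 90 − 57 − 41 + 8 = 1192

1192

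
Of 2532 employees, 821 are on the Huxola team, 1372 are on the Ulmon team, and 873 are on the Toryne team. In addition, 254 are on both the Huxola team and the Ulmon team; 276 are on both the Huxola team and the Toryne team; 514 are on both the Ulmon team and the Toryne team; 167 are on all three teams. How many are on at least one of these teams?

By inclusion–exclusion:
|union| = 821 + 1372 + 873 − 254 − 276 − 514 + 167 = 2189

2189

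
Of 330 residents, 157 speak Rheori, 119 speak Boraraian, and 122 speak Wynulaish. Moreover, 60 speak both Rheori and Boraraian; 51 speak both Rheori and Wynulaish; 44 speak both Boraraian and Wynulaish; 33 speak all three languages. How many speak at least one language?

By inclusion-exclusion,
N(≥1) = 157 + 119 + 122 − 60 − 51 − 44 + 33 = 276

276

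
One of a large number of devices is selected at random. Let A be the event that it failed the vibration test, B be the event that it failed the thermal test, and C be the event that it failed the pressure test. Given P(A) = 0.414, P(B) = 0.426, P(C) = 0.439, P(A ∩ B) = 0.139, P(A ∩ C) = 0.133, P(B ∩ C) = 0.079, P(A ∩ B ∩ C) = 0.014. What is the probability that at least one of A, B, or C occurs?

By inclusion–exclusion:
P(A ∪ B ∪ C) = 0.414 + 0.426 + 0.439 − 0.139 − 0.133 − 0.079 + 0.014 = 0.942

0.942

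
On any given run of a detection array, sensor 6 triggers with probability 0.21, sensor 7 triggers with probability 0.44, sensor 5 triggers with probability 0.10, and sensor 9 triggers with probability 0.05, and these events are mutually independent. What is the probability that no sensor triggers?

P(none) = (1 − 0.21) × (1 − 0.44) × (1 − 0.10) × (1 − 0.05) = 0.79 × 0.56 × 0.90 × 0.95 = 0.378252

0.378252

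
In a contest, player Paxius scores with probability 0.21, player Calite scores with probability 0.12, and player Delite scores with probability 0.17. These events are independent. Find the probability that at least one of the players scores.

0.422984

P(none) = (1 − 0.21) × (1 − 0.12) × (1 − 0.17) = 0.79 × 0.88 × 0.83 = 0.577016
P(at least one) = 1 − 0.577016 = 0.422984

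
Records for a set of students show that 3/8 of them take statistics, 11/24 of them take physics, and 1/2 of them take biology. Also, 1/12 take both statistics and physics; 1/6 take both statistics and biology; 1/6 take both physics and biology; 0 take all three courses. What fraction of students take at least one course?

Apply inclusion-exclusion:
P(union) = 3/8 + 11/24 + 1/2 − 1/12 − 1/6 − 1/6 + 0 = 11/12

11/12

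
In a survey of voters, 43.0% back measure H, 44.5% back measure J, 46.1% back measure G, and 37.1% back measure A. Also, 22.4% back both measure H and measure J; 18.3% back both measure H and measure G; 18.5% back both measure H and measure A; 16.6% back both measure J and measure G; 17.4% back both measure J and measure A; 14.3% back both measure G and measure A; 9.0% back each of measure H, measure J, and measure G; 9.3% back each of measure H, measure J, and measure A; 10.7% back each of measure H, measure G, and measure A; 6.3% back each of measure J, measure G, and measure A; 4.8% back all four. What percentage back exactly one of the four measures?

By inclusion–exclusion (exactly-one form):
P(exactly one) = 43.0 + 44.5 + 46.1 + 37.1 − 2·22.4 − 2·18.3 − 2·18.5 − 2·16.6 − 2·17.4 − 2·14.3 + 3·9.0 + 3·9.3 + 3·10.7 + 3·6.3 − 4·4.8 = 42.4%

42.4%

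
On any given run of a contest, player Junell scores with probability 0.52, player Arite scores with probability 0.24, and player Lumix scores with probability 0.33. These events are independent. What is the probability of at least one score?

P(none) = (1 − 0.52) × (1 − 0.24) × (1 − 0.33) = 0.48 × 0.76 × 0.67 = 0.244416
P(at least one) = 1 − 0.244416 = 0.755584

0.755584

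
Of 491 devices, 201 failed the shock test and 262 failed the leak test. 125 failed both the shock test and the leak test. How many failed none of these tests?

N(≥1) = 201 + 262 − 125 = 338
None: 491 − 338 = 153

153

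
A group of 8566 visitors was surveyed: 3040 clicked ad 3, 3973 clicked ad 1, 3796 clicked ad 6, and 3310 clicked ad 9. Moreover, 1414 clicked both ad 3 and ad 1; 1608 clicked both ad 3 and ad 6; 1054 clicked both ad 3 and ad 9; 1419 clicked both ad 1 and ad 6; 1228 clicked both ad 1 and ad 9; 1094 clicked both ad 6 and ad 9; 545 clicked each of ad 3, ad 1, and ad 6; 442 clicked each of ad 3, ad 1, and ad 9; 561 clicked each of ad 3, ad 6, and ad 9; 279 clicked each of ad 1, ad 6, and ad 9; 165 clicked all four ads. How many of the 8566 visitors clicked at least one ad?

Inclusion–exclusion gives
N(≥1) = 3040 + 3973 + 3796 + 3310 − 1414 − 1608 − 1054 − 1419 − 1228 − 1094 + 545 + 442 + 561 + 279 − 165 = 7964

7964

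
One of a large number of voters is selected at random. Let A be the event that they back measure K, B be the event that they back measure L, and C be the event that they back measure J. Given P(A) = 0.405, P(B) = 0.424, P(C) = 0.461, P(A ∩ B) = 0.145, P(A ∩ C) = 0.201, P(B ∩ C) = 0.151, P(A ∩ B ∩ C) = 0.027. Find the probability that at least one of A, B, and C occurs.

Apply inclusion-exclusion:
P(A ∪ B ∪ C) = 0.405 + 0.424 + 0.461 − 0.145 − 0.201 − 0.151 + 0.027 = 0.820

0.820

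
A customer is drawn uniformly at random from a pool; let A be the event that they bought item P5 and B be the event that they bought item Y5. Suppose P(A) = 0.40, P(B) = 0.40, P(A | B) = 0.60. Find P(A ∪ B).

P(A ∩ B) = P(B)·P(A|B) = 0.40 × 0.60 = 0.24
P(A ∪ B) = 0.40 + 0.40 − 0.24 = 0.56

0.56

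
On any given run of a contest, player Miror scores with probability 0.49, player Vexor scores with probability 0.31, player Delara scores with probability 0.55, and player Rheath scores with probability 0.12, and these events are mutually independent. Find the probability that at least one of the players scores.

0.8606476

Independence gives P(none) = ∏(1 − pᵢ).
P(none) = (1 − 0.49) × (1 − 0.31) × (1 − 0.55) × (1 − 0.12) = 0.51 × 0.69 × 0.45 × 0.88 = 0.1393524
P(at least one) = 1 − 0.1393524 = 0.8606476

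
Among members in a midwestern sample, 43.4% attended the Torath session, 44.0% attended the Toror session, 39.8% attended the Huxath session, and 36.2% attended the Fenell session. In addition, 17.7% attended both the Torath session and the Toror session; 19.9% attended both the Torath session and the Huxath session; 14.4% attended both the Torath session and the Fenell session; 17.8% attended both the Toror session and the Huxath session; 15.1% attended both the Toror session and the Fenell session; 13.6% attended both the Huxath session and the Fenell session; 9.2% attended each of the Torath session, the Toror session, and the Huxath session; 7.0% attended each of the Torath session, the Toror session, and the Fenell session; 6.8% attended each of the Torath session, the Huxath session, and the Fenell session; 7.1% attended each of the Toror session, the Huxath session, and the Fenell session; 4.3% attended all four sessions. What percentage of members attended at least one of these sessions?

90.7%

Inclusion–exclusion gives
P(union) = 43.4 + 44.0 + 39.8 + 36.2 − 17.7 − 19.9 − 14.4 − 17.8 − 15.1 − 13.6 + 9.2 + 7.0 + 6.8 + 7.1 − 4.3 = 90.7%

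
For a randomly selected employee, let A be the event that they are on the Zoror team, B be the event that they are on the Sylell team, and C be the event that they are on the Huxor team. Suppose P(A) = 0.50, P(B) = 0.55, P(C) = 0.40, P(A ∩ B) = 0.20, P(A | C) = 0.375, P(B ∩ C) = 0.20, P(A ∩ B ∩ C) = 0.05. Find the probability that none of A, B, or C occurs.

P(A ∩ C) = P(C)·P(A|C) = 0.40 × 0.375 = 0.15
By inclusion–exclusion:
P(A ∪ B ∪ C) = 0.50 + 0.55 + 0.40 − 0.20 − 0.15 − 0.20 + 0.05 = 0.95
P(none) = 1 − 0.95 = 0.05

0.05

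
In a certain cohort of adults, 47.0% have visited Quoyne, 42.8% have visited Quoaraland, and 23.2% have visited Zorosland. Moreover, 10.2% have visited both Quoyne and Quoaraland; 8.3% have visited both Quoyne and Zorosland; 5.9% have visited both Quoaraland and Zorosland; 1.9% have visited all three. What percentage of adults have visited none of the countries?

9.5%

P(union) = 47.0 + 42.8 + 23.2 − 10.2 − 8.3 − 5.9 + 1.9 = 90.5%
P(none) = 100% − 90.5% = 9.5%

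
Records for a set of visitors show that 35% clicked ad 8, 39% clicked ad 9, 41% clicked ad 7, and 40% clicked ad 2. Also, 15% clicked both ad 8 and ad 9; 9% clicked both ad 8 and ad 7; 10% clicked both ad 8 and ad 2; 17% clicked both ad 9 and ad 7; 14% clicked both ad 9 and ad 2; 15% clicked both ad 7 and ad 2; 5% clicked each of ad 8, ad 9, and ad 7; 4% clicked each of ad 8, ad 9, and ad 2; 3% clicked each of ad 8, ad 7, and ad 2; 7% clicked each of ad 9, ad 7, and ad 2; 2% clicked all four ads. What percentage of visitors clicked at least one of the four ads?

92%

P(union) = 35 + 39 + 41 + 40 − 15 − 9 − 10 − 17 − 14 − 15 + 5 + 4 + 3 + 7 − 2 = 92%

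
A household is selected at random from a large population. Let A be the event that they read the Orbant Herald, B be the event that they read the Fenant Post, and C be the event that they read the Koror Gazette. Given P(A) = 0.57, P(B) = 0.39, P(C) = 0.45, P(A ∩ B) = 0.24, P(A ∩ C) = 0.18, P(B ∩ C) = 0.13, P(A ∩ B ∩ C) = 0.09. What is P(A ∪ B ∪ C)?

0.95

Apply inclusion-exclusion:
P(A ∪ B ∪ C) = 0.57 + 0.39 + 0.45 − 0.24 − 0.18 − 0.13 + 0.09 = 0.95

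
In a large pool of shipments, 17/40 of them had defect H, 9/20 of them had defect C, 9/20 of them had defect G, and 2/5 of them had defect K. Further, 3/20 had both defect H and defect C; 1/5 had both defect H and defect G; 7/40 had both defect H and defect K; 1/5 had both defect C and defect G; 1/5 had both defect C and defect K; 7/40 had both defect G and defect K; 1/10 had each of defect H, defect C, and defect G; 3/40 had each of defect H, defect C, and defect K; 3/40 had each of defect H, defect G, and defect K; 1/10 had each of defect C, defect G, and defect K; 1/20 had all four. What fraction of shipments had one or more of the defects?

P(at least one) = 17/40 + 9/20 + 9/20 + 2/5 − 3/20 − 1/5 − 7/40 − 1/5 − 1/5 − 7/40 + 1/10 + 3/40 + 3/40 + 1/10 − 1/20 = 37/40

37/40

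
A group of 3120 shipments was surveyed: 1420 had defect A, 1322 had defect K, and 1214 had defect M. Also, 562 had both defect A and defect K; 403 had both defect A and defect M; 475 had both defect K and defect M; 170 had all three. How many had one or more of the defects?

Using inclusion–exclusion:
|at least one| = 1420 + 1322 + 1214 − 562 − 403 − 475 + 170 = 2686

2686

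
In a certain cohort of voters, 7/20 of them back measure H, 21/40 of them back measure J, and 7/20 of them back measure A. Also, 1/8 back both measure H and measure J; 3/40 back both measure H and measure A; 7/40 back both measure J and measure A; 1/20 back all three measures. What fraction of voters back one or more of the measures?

9/10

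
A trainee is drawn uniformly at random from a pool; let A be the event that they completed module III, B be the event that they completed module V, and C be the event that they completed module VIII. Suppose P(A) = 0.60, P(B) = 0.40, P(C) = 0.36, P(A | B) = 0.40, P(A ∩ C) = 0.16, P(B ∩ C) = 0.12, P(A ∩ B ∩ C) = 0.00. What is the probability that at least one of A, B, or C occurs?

P(A ∩ B) = P(B)·P(A|B) = 0.40 × 0.40 = 0.16
Inclusion–exclusion gives
P(A ∪ B ∪ C) = 0.60 + 0.40 + 0.36 − 0.16 − 0.16 − 0.12 + 0.00 = 0.92

0.92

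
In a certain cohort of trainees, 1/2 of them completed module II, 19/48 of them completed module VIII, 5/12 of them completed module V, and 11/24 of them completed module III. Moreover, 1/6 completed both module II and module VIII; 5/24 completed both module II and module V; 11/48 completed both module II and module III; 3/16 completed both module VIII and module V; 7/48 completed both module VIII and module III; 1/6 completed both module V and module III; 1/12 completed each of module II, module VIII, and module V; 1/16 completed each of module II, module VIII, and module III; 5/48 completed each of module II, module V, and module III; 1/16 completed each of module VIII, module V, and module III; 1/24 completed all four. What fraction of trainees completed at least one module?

P(at least one) = 1/2 + 19/48 + 5/12 + 11/24 − 1/6 − 5/24 − 11/48 − 3/16 − 7/48 − 1/6 + 1/12 + 1/16 + 5/48 + 1/16 − 1/24 = 15/16

15/16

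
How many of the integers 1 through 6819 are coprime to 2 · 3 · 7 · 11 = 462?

1770

Using inclusion–exclusion:
⌊6819/2⌋ + ⌊6819/3⌋ + ⌊6819/7⌋ + ⌊6819/11⌋ − ⌊6819/6⌋ − ⌊6819/14⌋ − ⌊6819/22⌋ − ⌊6819/21⌋ − ⌊6819/33⌋ − ⌊6819/77⌋ + ⌊6819/42⌋ + ⌊6819/66⌋ + ⌊6819/154⌋ + ⌊6819/231⌋ − ⌊6819/462⌋ = 3409 + 2273 + 974 + 619 − 1136 − 487 − 309 − 324 − 206 − 88 + 162 + 103 + 44 + 29 − 14 = 5049
6819 − 5049 = 1770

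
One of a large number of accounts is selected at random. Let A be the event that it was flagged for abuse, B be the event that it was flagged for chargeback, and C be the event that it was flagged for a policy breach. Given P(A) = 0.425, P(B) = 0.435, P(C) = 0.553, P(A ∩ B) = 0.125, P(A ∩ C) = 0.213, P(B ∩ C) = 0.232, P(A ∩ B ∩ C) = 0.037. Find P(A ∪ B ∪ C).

Apply inclusion-exclusion:
P(A ∪ B ∪ C) = 0.425 + 0.435 + 0.553 − 0.125 − 0.213 − 0.232 + 0.037 = 0.880

0.880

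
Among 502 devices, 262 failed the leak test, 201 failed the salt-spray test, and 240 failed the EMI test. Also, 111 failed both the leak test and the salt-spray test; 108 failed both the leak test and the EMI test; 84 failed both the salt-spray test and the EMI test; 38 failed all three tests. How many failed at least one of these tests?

438

Using inclusion–exclusion:
|at least one| = 262 + 201 + 240 − 111 − 108 − 84 + 38 = 438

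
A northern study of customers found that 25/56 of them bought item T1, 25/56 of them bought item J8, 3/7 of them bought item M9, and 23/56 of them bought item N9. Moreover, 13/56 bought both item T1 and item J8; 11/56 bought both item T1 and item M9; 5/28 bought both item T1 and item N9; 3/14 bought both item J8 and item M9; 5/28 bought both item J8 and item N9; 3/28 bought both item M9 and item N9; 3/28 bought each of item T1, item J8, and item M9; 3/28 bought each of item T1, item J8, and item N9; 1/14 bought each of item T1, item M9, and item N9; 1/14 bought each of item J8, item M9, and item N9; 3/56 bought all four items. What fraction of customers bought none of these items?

Apply inclusion-exclusion:
P(≥1) = 25/56 + 25/56 + 3/7 + 23/56 − 13/56 − 11/56 − 5/28 − 3/14 − 5/28 − 3/28 + 3/28 + 3/28 + 1/14 + 1/14 − 3/56 = 13/14
P(none) = 1 − 13/14 = 1/14

1/14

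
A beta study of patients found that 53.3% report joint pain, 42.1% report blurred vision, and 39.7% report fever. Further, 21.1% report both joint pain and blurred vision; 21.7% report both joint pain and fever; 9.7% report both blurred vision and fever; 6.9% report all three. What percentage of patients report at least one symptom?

89.5%

By inclusion–exclusion:
P(union) = 53.3 + 42.1 + 39.7 − 21.1 − 21.7 − 9.7 + 6.9 = 89.5%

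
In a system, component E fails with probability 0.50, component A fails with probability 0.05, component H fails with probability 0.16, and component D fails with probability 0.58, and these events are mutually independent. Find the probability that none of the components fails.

0.16758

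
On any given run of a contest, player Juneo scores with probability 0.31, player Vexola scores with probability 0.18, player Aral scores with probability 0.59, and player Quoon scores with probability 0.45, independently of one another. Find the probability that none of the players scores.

P(none) = (1 − 0.31) × (1 − 0.18) × (1 − 0.59) × (1 − 0.45) = 0.69 × 0.82 × 0.41 × 0.55 = 0.1275879

0.1275879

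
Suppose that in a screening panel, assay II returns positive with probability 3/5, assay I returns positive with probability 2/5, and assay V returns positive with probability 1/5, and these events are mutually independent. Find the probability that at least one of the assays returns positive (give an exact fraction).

P(none) = (1 − 3/5) × (1 − 2/5) × (1 − 1/5) = 2/5 × 3/5 × 4/5 = 24/125
P(at least one) = 1 − 24/125 = 101/125

101/125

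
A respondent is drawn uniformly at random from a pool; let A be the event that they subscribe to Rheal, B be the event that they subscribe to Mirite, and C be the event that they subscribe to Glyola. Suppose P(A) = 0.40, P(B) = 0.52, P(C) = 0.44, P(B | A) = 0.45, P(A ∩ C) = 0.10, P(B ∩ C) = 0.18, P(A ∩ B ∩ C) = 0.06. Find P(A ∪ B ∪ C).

0.96

P(A ∩ B) = P(A)·P(B|A) = 0.40 × 0.45 = 0.18
P(A ∪ B ∪ C) = 0.40 + 0.52 + 0.44 − 0.18 − 0.10 − 0.18 + 0.06 = 0.96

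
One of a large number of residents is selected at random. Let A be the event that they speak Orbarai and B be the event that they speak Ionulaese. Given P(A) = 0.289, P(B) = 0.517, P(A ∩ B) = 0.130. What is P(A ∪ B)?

0.676

P(A ∪ B) = 0.289 + 0.517 − 0.130 = 0.676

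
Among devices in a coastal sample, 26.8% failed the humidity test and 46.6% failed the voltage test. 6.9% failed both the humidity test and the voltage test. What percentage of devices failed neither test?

Inclusion–exclusion gives
P(≥1) = 26.8 + 46.6 − 6.9 = 66.5%
P(none) = 100% − 66.5% = 33.5%

33.5%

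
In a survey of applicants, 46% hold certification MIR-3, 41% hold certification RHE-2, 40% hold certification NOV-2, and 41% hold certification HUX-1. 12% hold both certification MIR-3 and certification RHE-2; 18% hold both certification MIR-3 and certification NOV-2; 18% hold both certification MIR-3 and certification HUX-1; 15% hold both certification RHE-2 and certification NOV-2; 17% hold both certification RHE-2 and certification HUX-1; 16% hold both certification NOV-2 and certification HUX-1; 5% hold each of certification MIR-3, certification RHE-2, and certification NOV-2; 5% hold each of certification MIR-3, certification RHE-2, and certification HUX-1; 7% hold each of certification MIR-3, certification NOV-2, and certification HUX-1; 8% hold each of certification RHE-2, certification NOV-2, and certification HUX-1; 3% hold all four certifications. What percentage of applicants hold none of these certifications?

6%

By inclusion–exclusion:
P(union) = 46 + 41 + 40 + 41 − 12 − 18 − 18 − 15 − 17 − 16 + 5 + 5 + 7 + 8 − 3 = 94%
P(none) = 100% − 94% = 6%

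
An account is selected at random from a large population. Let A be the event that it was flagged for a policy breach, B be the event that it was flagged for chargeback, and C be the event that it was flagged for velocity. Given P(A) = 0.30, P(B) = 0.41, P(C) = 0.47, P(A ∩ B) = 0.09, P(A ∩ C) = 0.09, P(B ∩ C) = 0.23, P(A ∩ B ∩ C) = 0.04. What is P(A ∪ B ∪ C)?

0.81

Using inclusion–exclusion:
P(A ∪ B ∪ C) = 0.30 + 0.41 + 0.47 − 0.09 − 0.09 − 0.23 + 0.04 = 0.81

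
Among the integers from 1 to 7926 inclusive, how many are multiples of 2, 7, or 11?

Inclusion–exclusion gives
3963 + 1132 + 720 − 566 − 360 − 102 + 51 = 4838

4838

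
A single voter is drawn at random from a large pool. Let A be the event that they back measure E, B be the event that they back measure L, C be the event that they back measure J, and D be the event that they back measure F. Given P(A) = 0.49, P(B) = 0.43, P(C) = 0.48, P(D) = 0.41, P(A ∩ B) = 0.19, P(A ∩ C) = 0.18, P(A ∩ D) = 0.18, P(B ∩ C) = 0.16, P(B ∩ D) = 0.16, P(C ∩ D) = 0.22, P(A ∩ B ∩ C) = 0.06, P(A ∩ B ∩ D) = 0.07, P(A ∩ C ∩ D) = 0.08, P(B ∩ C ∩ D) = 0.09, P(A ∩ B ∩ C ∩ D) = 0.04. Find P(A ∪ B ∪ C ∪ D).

P(A ∪ B ∪ C ∪ D) = 0.49 + 0.43 + 0.48 + 0.41 − 0.19 − 0.18 − 0.18 − 0.16 − 0.16 − 0.22 + 0.06 + 0.07 + 0.08 + 0.09 − 0.04 = 0.98

0.98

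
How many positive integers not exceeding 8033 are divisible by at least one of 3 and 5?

3748

Inclusion–exclusion gives
⌊8033/3⌋ + ⌊8033/5⌋ − ⌊8033/15⌋ = 2677 + 1606 − 535 = 3748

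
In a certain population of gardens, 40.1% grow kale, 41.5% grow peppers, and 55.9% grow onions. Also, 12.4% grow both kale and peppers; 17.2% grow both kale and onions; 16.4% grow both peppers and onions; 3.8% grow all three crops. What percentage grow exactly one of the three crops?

56.9%

By inclusion–exclusion (exactly-one form):
P(exactly one) = 40.1 + 41.5 + 55.9 − 2·12.4 − 2·17.2 − 2·16.4 + 3·3.8 = 56.9%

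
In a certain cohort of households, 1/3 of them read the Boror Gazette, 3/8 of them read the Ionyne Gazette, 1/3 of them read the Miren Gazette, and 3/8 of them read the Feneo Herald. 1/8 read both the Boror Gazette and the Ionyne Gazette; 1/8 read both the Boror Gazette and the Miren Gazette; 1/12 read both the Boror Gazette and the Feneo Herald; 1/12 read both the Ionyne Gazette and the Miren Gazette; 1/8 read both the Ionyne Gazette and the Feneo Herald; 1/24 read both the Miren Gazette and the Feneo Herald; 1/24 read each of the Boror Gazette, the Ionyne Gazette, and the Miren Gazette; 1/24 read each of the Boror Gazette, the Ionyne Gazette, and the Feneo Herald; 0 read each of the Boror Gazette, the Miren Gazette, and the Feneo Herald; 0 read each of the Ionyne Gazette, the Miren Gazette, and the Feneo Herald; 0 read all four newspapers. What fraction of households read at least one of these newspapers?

Inclusion–exclusion gives
P(at least one) = 1/3 + 3/8 + 1/3 + 3/8 − 1/8 − 1/8 − 1/12 − 1/12 − 1/8 − 1/24 + 1/24 + 1/24 + 0 + 0 − 0 = 11/12

11/12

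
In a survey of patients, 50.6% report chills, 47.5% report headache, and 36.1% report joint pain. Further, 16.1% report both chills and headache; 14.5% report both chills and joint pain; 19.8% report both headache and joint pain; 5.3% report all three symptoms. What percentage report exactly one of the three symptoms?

By inclusion–exclusion (exactly-one form):
P(exactly one) = 50.6 + 47.5 + 36.1 − 2·16.1 − 2·14.5 − 2·19.8 + 3·5.3 = 49.3%

49.3%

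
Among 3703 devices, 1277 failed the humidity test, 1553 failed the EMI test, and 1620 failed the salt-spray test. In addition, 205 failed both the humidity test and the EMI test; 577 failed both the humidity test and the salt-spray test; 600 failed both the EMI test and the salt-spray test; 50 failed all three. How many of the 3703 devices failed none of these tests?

585

|union| = 1277 + 1553 + 1620 − 205 − 577 − 600 + 50 = 3118
None: 3703 − 3118 = 585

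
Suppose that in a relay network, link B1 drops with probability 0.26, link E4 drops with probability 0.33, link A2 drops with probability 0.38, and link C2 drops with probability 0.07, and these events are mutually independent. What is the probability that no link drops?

P(none) = (1 − 0.26) × (1 − 0.33) × (1 − 0.38) × (1 − 0.07) = 0.74 × 0.67 × 0.62 × 0.93 = 0.28587828

0.28587828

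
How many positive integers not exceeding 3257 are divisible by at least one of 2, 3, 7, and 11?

2411

By inclusion-exclusion,
floor(3257/2) + floor(3257/3) + floor(3257/7) + floor(3257/11) − floor(3257/6) − floor(3257/14) − floor(3257/22) − floor(3257/21) − floor(3257/33) − floor(3257/77) + floor(3257/42) + floor(3257/66) + floor(3257/154) + floor(3257/231) − floor(3257/462) = 1628 + 1085 + 465 + 296 − 542 − 232 − 148 − 155 − 98 − 42 + 77 + 49 + 21 + 14 − 7 = 2411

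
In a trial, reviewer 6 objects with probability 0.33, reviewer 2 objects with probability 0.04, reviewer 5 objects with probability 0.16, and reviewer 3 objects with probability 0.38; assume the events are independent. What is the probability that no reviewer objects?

P(none) = (1 − 0.33) × (1 − 0.04) × (1 − 0.16) × (1 − 0.38) = 0.67 × 0.96 × 0.84 × 0.62 = 0.33497856

0.33497856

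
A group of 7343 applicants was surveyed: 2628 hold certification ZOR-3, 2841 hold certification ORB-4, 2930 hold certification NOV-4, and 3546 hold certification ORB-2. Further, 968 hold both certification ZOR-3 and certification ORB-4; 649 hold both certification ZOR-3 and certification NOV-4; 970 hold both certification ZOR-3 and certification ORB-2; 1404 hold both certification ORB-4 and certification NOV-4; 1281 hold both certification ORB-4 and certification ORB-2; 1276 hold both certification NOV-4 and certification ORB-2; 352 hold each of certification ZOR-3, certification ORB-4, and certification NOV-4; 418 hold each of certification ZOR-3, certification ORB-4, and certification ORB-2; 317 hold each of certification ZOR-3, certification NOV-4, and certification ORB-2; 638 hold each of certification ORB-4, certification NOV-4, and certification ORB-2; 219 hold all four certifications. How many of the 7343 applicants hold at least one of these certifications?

6903

Inclusion–exclusion gives
|union| = 2628 + 2841 + 2930 + 3546 − 968 − 649 − 970 − 1404 − 1281 − 1276 + 352 + 418 + 317 + 638 − 219 = 6903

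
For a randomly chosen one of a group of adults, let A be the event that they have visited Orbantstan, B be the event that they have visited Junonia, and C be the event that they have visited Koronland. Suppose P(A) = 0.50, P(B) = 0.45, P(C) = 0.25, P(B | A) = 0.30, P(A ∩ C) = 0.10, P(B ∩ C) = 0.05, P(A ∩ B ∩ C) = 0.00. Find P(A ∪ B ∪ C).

0.90

P(A ∩ B) = P(A)·P(B|A) = 0.50 × 0.30 = 0.15
P(A ∪ B ∪ C) = 0.50 + 0.45 + 0.25 − 0.15 − 0.10 − 0.05 + 0.00 = 0.90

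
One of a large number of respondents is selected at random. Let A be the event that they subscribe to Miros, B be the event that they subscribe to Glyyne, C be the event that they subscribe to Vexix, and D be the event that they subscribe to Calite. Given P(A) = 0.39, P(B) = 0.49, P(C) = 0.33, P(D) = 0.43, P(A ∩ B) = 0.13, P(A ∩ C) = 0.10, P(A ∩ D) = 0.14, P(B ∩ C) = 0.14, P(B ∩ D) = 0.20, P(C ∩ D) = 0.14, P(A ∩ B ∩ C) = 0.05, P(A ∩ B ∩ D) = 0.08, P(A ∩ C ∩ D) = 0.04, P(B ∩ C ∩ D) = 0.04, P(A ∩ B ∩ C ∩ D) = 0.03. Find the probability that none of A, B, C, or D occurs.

P(A ∪ B ∪ C ∪ D) = 0.39 + 0.49 + 0.33 + 0.43 − 0.13 − 0.10 − 0.14 − 0.14 − 0.20 − 0.14 + 0.05 + 0.08 + 0.04 + 0.04 − 0.03 = 0.97
P(none) = 1 − 0.97 = 0.03

0.03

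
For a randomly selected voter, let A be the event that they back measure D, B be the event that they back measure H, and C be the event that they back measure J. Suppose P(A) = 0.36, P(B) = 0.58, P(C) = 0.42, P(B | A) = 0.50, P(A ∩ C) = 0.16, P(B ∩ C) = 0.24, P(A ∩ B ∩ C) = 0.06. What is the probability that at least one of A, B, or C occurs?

P(A ∩ B) = P(A)·P(B|A) = 0.36 × 0.50 = 0.18
P(A ∪ B ∪ C) = 0.36 + 0.58 + 0.42 − 0.18 − 0.16 − 0.24 + 0.06 = 0.84

0.84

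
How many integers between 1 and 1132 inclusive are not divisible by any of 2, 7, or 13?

⌊1132/2⌋ + ⌊1132/7⌋ + ⌊1132/13⌋ − ⌊1132/14⌋ − ⌊1132/26⌋ − ⌊1132/91⌋ + ⌊1132/182⌋ = 566 + 161 + 87 − 80 − 43 − 12 + 6 = 685
1132 − 685 = 447

447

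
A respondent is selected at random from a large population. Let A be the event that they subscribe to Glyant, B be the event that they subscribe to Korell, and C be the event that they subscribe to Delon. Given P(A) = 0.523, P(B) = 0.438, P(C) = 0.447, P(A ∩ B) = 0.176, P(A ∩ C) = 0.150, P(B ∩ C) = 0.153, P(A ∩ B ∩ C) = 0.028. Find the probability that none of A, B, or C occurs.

P(A ∪ B ∪ C) = 0.523 + 0.438 + 0.447 − 0.176 − 0.150 − 0.153 + 0.028 = 0.957
P(none) = 1 − 0.957 = 0.043

0.043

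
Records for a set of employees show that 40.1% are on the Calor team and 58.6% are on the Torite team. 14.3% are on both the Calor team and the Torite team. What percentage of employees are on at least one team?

84.4%

P(at least one) = 40.1 + 58.6 − 14.3 = 84.4%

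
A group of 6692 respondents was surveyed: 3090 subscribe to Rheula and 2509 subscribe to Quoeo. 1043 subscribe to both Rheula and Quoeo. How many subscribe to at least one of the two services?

4556

N(≥1) = 3090 + 2509 − 1043 = 4556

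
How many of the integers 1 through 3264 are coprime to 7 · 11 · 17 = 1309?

2394

Apply inclusion-exclusion:
466 + 296 + 192 − 42 − 27 − 17 + 2 = 870
3264 − 870 = 2394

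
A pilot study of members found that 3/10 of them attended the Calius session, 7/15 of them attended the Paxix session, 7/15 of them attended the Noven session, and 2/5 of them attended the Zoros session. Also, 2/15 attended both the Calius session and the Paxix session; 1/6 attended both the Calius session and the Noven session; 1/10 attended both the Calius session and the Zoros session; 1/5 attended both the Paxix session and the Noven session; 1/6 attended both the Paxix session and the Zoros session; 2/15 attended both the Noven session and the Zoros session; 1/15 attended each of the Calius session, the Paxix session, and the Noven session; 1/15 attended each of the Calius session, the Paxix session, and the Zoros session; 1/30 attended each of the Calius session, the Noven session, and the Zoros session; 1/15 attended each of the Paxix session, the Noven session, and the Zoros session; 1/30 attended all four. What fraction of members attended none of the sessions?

P(at least one) = 3/10 + 7/15 + 7/15 + 2/5 − 2/15 − 1/6 − 1/10 − 1/5 − 1/6 − 2/15 + 1/15 + 1/15 + 1/30 + 1/15 − 1/30 = 14/15
P(none) = 1 − 14/15 = 1/15

1/15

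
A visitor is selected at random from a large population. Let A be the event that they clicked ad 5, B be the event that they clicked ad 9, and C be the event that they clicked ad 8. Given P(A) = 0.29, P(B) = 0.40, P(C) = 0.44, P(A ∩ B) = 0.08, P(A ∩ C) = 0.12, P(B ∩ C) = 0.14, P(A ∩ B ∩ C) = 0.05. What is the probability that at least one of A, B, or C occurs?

P(A ∪ B ∪ C) = 0.29 + 0.40 + 0.44 − 0.08 − 0.12 − 0.14 + 0.05 = 0.84

0.84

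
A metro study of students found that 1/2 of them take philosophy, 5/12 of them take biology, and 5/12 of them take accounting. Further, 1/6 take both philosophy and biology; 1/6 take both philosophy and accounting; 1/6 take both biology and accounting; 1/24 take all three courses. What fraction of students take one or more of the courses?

By inclusion-exclusion,
P(at least one) = 1/2 + 5/12 + 5/12 − 1/6 − 1/6 − 1/6 + 1/24 = 7/8

7/8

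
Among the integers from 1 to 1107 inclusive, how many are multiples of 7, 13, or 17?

282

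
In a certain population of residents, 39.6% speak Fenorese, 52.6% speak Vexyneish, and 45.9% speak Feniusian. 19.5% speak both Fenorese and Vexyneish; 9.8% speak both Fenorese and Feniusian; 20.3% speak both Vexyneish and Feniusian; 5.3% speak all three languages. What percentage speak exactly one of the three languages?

P(exactly one) = 39.6 + 52.6 + 45.9 − 2·19.5 − 2·9.8 − 2·20.3 + 3·5.3 = 54.8%

54.8%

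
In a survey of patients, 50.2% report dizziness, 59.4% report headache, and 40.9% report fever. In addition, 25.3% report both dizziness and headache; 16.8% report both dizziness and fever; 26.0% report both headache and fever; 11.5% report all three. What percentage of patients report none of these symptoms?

6.1%

Using inclusion–exclusion:
P(≥1) = 50.2 + 59.4 + 40.9 − 25.3 − 16.8 − 26.0 + 11.5 = 93.9%
P(none) = 100% − 93.9% = 6.1%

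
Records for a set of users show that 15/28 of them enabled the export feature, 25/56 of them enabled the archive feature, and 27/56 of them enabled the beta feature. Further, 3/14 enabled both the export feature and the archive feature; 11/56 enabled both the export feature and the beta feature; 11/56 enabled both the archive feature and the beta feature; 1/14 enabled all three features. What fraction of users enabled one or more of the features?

Apply inclusion-exclusion:
P(at least one) = 15/28 + 25/56 + 27/56 − 3/14 − 11/56 − 11/56 + 1/14 = 13/14

13/14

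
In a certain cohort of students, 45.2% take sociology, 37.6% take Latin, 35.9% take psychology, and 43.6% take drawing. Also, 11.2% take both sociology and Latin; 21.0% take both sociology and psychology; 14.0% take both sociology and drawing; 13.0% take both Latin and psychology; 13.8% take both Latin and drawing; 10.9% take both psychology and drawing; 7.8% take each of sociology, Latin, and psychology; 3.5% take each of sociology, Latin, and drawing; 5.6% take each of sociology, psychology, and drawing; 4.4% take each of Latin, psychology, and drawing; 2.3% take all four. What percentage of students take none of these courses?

2.6%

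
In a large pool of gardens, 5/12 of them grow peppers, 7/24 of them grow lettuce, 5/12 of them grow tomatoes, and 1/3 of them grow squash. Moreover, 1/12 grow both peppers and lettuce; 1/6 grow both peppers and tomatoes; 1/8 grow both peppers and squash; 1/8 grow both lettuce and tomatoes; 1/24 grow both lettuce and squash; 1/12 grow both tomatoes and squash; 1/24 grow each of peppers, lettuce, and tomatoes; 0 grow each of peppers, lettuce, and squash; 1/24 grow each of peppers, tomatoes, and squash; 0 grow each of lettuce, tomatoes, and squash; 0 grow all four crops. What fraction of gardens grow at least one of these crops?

11/12

P(union) = 5/12 + 7/24 + 5/12 + 1/3 − 1/12 − 1/6 − 1/8 − 1/8 − 1/24 − 1/12 + 1/24 + 0 + 1/24 + 0 − 0 = 11/12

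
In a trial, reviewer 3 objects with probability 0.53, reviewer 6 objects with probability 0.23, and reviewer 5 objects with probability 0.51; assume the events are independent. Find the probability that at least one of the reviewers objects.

0.822669

P(none) = (1 − 0.53) × (1 − 0.23) × (1 − 0.51) = 0.47 × 0.77 × 0.49 = 0.177331
P(at least one) = 1 − 0.177331 = 0.822669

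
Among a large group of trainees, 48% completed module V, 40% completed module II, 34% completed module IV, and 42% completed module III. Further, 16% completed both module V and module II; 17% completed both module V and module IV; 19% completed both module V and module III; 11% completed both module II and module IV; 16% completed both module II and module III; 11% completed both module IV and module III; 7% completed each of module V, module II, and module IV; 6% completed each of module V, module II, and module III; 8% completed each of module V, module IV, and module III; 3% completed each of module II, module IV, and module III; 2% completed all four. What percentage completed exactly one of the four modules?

48%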